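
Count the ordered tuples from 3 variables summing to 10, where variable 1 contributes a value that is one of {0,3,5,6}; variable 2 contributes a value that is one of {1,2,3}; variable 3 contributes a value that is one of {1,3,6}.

The generating function for the choices is (1 + t^3 + t^5 + t^6)·(t + t^2 + t^3)·(t + t^3 + t^6); the count is [t^10].
(1 + t^3 + t^5 + t^6) has coefficients 1,0,0,1,0,1,1 for degrees 0…6.
(t + t^2 + t^3) has coefficients 0,1,1,1,0,0,0,0,0,0,0 for degrees 0…10.
Finally multiplying by (t + t^3 + t^6), the product of all factors after the first has coefficients 0,0,1,1,2,1,1,1,1,1,0 for degrees 0…10.
[t^10] = 1·0 + 1·1 + 1·1 + 1·2 = 4.

4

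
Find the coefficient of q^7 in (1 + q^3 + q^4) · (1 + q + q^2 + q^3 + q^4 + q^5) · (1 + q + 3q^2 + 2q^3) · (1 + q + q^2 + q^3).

(1 + q^3 + q^4) has coefficients 1,0,0,1,1 for degrees 0…4.
(1 + q + q^2 + q^3 + q^4 + q^5) has coefficients 1,1,1,1,1,1,0,0 for degrees 0…7.
Multiplying by (1 + q + 3q^2 + 2q^3) gives running coefficients 1,2,5,7,7,7,6,5 for degrees 0…7.
Finally multiplying by (1 + q + q^2 + q^3), the product of all factors after the first has coefficients 1,3,8,15,21,26,27,25 for degrees 0…7.
[q^7] = 1·25 + 1·21 + 1·15 = 61.

61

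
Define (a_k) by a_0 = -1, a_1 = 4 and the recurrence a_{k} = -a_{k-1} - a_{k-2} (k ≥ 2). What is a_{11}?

The ordinary generating function has denominator 1 + q + q^2.
Iterating the recurrence: a_0,…,a_{11} = -1, 4, -3, -1, 4, -3, -1, 4, -3, -1, 4, -3.

-3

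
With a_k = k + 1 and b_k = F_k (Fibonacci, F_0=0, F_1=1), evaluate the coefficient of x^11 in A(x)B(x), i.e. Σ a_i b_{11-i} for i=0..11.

Write out a_i and b_{11-i} for i = 0,…,11 and sum the products.
Σ = 1·89 + 2·55 + 3·34 + 4·21 + 5·13 + 6·8 + 7·5 + 8·3 + 9·2 + 10·1 + 11·1 + 12·0 = 596.

596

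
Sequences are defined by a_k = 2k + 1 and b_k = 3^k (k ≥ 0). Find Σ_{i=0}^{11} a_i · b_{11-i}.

The convolution is the x^11 coefficient of A(x)B(x).
Σ = 1·177147 + 3·59049 + 5·19683 + 7·6561 + 9·2187 + 11·729 + 13·243 + 15·81 + 17·27 + 19·9 + 21·3 + 23·1 = 531428.

531428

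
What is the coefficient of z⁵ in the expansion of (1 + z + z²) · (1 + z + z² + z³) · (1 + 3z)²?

(1 + z + z²) has coefficients 1,1,1 for degrees 0…2.
(1 + z + z² + z³) has coefficients 1,1,1,1,0,0 for degrees 0…5.
Finally multiplying by (1 + 3z)², the product of all factors after the first has coefficients 1,7,16,16,15,9 for degrees 0…5.
[z⁵] = 1·9 + 1·15 + 1·16 = 40.

40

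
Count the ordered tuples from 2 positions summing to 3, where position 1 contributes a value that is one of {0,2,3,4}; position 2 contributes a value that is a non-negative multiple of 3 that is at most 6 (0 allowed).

The generating function for the choices is (1 + q² + q³ + q⁴)·(1 + q³ + q⁶); the count is [q³].
(1 + q² + q³ + q⁴) has coefficients 1,0,1,1 for degrees 0…3.
(1 + q³ + q⁶) has coefficients 1,0,0,1 for degrees 0…3.
[q³] = 1·1 + 1·0 + 1·1 = 2.

2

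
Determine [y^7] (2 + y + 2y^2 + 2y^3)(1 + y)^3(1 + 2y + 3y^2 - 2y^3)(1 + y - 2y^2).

(2 + y + 2y^2 + 2y^3) has coefficients 2,1,2,2 for degrees 0…3.
(1 + y)^3 has coefficients 1,3,3,1,0,0,0,0 for degrees 0…7.
Multiplying by (1 + 2y + 3y^2 - 2y^3) gives running coefficients 1,5,12,14,5,-3,-2,0 for degrees 0…7.
Finally multiplying by (1 + y - 2y^2), the product of all factors after the first has coefficients 1,6,15,16,-5,-26,-15,4 for degrees 0…7.
[y^7] = 2·4 + 1·(-15) + 2·(-26) + 2·(-5) = -69.

-69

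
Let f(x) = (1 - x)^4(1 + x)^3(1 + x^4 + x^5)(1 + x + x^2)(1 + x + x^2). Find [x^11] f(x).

5

(1 - x)^4 has coefficients 1,-4,6,-4,1 for degrees 0…4.
(1 + x)^3 has coefficients 1,3,3,1,0,0,0,0,0,0,0,0 for degrees 0…11.
Multiplying by (1 + x^4 + x^5) gives running coefficients 1,3,3,1,1,4,6,4,1,0,0,0 for degrees 0…11.
Multiplying by (1 + x + x^2) gives running coefficients 1,4,7,7,5,6,11,14,11,5,1,0 for degrees 0…11.
Finally multiplying by (1 + x + x^2), the product of all factors after the first has coefficients 1,5,12,18,19,18,22,31,36,30,17,6 for degrees 0…11.
[x^11] = 1·6 − 4·17 + 6·30 − 4·36 + 1·31 = 5.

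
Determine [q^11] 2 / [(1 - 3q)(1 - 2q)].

1054690

Partial fractions give a closed form: a_n = (6)·3^n + (-4)·2^n.
At n = 11: a_11 = 1054690.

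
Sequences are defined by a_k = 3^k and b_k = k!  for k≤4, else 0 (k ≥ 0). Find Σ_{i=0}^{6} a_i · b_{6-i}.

1512

This is [x^6] in the product of the two ordinary generating functions.
Σ = 1·0 + 3·0 + 9·24 + 27·6 + 81·2 + 243·1 + 729·1 = 1512.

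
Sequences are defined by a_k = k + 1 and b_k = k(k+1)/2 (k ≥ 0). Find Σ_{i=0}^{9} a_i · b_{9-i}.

495

The convolution is the x^9 coefficient of A(x)B(x).
Σ = 1·45 + 2·36 + 3·28 + 4·21 + 5·15 + 6·10 + 7·6 + 8·3 + 9·1 + 10·0 = 495.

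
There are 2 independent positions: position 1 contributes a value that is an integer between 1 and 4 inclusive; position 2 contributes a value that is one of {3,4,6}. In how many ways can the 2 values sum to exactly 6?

2

The generating function for the choices is (q + q² + q³ + q⁴)·(q³ + q⁴ + q⁶); the count is [q⁶].
(q + q² + q³ + q⁴) has coefficients 0,1,1,1,1 for degrees 0…4.
(q³ + q⁴ + q⁶) has coefficients 0,0,0,1,1,0,1 for degrees 0…6.
[q⁶] = 1·0 + 1·1 + 1·1 + 1·0 = 2.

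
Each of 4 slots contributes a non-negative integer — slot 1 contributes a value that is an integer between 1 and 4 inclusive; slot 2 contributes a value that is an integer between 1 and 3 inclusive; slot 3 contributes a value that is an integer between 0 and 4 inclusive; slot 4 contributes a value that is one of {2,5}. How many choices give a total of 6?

6

The generating function for the choices is (q + q² + q³ + q⁴)·(q + q² + q³)·(1 + q + q² + q³ + q⁴)·(q² + q⁵); the count is [q⁶].
(q + q² + q³ + q⁴) has coefficients 0,1,1,1,1 for degrees 0…4.
(q + q² + q³) has coefficients 0,1,1,1,0,0,0 for degrees 0…6.
Multiplying by (1 + q + q² + q³ + q⁴) gives running coefficients 0,1,2,3,3,3,2 for degrees 0…6.
Finally multiplying by (q² + q⁵), the product of all factors after the first has coefficients 0,0,0,1,2,3,4 for degrees 0…6.
[q⁶] = 1·3 + 1·2 + 1·1 + 1·0 = 6.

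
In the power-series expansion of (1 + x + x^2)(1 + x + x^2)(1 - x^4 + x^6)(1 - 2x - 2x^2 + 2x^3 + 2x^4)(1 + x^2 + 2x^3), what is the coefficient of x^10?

15

(1 + x + x^2) has coefficients 1,1,1 for degrees 0…2.
(1 + x + x^2) has coefficients 1,1,1,0,0,0,0,0,0,0,0 for degrees 0…10.
Multiplying by (1 - x^4 + x^6) gives running coefficients 1,1,1,0,-1,-1,0,1,1,0,0 for degrees 0…10.
Multiplying by (1 - 2x - 2x^2 + 2x^3 + 2x^4) gives running coefficients 1,-1,-3,-2,1,5,6,1,-5,-6,0 for degrees 0…10.
Finally multiplying by (1 + x^2 + 2x^3), the product of all factors after the first has coefficients 1,-1,-2,-1,-4,-3,3,8,11,7,-3 for degrees 0…10.
[x^10] = 1·(-3) + 1·7 + 1·11 = 15.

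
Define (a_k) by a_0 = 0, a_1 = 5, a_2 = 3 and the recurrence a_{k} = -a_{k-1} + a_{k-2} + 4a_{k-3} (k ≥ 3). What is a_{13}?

The ordinary generating function has denominator 1 + t - t^2 - 4t^3.
Iterating the recurrence: a_0,…,a_{13} = 0, 5, 3, 2, 21, -7, 36, 41, -33, 218, -87, 173, 612, -787.

-787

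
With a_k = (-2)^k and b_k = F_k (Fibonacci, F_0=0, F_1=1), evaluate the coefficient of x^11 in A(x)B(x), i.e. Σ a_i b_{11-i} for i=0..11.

This is [x^11] in the product of the two ordinary generating functions.
Σ = 1·89 − 2·55 + 4·34 − 8·21 + 16·13 − 32·8 + 64·5 − 128·3 + 256·2 − 512·1 + 1024·1 − 2048·0 = 859.

859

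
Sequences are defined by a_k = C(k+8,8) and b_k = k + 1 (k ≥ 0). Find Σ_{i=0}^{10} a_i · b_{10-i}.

184756

The convolution is the t^10 coefficient of A(t)B(t).
Σ = 1·11 + 9·10 + 45·9 + 165·8 + 495·7 + 1287·6 + 3003·5 + 6435·4 + 12870·3 + 24310·2 + 43758·1 = 184756.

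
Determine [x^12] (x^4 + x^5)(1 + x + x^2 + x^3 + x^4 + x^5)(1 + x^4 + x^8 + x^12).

3

(x^4 + x^5) has coefficients 0,0,0,0,1,1 for degrees 0…5.
(1 + x + x^2 + x^3 + x^4 + x^5) has coefficients 1,1,1,1,1,1,0,0,0,0,0,0,0 for degrees 0…12.
Finally multiplying by (1 + x^4 + x^8 + x^12), the product of all factors after the first has coefficients 1,1,1,1,2,2,1,1,2,2,1,1,2 for degrees 0…12.
[x^12] = 1·2 + 1·1 = 3.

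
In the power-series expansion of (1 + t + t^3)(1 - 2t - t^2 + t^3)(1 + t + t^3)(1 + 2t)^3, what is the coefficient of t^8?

(1 + t + t^3) has coefficients 1,1,0,1 for degrees 0…3.
(1 - 2t - t^2 + t^3) has coefficients 1,-2,-1,1,0,0,0,0,0 for degrees 0…8.
Multiplying by (1 + t + t^3) gives running coefficients 1,-1,-3,1,-1,-1,1,0,0 for degrees 0…8.
Finally multiplying by (1 + 2t)^3, the product of all factors after the first has coefficients 1,5,3,-21,-39,-19,-9,-14,4 for degrees 0…8.
[t^8] = 1·4 + 1·(-14) + 1·(-19) = -29.

-29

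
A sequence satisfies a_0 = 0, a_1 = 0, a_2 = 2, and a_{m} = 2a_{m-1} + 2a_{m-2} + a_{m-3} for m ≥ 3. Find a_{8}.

770

The ordinary generating function has denominator 1 - 2x - 2x^2 - x^3.
Iterating the recurrence: a_0,…,a_{8} = 0, 0, 2, 4, 12, 34, 96, 272, 770.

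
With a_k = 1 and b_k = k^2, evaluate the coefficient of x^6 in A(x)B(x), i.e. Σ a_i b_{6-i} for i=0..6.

Write out a_i and b_{6-i} for i = 0,…,6 and sum the products.
Σ = 1·36 + 1·25 + 1·16 + 1·9 + 1·4 + 1·1 + 1·0 = 91.

91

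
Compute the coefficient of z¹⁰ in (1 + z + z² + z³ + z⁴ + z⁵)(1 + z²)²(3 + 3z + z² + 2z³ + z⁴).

13

(1 + z + z² + z³ + z⁴ + z⁵) has coefficients 1,1,1,1,1,1 for degrees 0…5.
(1 + z²)² has coefficients 1,0,2,0,1,0,0,0,0,0,0 for degrees 0…10.
Finally multiplying by (3 + 3z + z² + 2z³ + z⁴), the product of all factors after the first has coefficients 3,3,7,8,6,7,3,2,1,0,0 for degrees 0…10.
[z¹⁰] = 1·0 + 1·0 + 1·1 + 1·2 + 1·3 + 1·7 = 13.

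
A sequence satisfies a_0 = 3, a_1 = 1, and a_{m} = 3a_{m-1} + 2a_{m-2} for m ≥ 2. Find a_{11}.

761549

The ordinary generating function has denominator 1 - 3x - 2x^2.
Iterating the recurrence: a_0,…,a_{11} = 3, 1, 9, 29, 105, 373, 1329, 4733, 16857, 60037, 213825, 761549.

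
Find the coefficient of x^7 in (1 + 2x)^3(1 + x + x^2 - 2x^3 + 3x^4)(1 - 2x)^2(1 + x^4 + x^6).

(1 + 2x)^3 has coefficients 1,6,12,8 for degrees 0…3.
(1 + x + x^2 - 2x^3 + 3x^4) has coefficients 1,1,1,-2,3,0,0,0 for degrees 0…7.
Multiplying by (1 - 2x)^2 gives running coefficients 1,-3,1,-2,15,-20,12,0 for degrees 0…7.
Finally multiplying by (1 + x^4 + x^6), the product of all factors after the first has coefficients 1,-3,1,-2,16,-23,14,-5 for degrees 0…7.
[x^7] = 1·(-5) + 6·14 + 12·(-23) + 8·16 = -69.

-69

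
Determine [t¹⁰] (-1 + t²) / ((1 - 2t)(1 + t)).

The denominator gives the recurrence a_n = a_(n−1) + 2a_(n−2) for n ≥ 3; the numerator fixes a_0 = -1, a_1 = -1, a_2 = -2.
Iterating: -1, -1, -2, -4, -8, -16, -32, -64, -128, -256, -512, so a_10 = -512.

-512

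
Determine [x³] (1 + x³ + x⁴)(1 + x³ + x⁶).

(1 + x³ + x⁴) has coefficients 1,0,0,1 for degrees 0…3.
(1 + x³ + x⁶) has coefficients 1,0,0,1 for degrees 0…3.
[x³] = 1·1 + 1·1 = 2.

2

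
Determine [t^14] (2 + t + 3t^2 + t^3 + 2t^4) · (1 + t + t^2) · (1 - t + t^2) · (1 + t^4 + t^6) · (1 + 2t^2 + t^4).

28

(2 + t + 3t^2 + t^3 + 2t^4) has coefficients 2,1,3,1,2 for degrees 0…4.
(1 + t + t^2) has coefficients 1,1,1,0,0,0,0,0,0,0,0,0,0,0,0 for degrees 0…14.
Multiplying by (1 - t + t^2) gives running coefficients 1,0,1,0,1,0,0,0,0,0,0,0,0,0,0 for degrees 0…14.
Multiplying by (1 + t^4 + t^6) gives running coefficients 1,0,1,0,2,0,2,0,2,0,1,0,0,0,0 for degrees 0…14.
Finally multiplying by (1 + 2t^2 + t^4), the product of all factors after the first has coefficients 1,0,3,0,5,0,7,0,8,0,7,0,4,0,1 for degrees 0…14.
[t^14] = 2·1 + 1·0 + 3·4 + 1·0 + 2·7 = 28.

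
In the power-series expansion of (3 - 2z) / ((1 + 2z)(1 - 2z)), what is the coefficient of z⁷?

-128

The denominator gives the recurrence a_n = 4a_(n−2) for n ≥ 3; the numerator fixes a_0 = 3, a_1 = -2, a_2 = 12.
Iterating: 3, -2, 12, -8, 48, -32, 192, -128, so a_7 = -128.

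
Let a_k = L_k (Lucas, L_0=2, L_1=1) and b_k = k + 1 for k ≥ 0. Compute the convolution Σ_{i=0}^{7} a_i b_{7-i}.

Write out a_i and b_{7-i} for i = 0,…,7 and sum the products.
Σ = 2·8 + 1·7 + 3·6 + 4·5 + 7·4 + 11·3 + 18·2 + 29·1 = 187.

187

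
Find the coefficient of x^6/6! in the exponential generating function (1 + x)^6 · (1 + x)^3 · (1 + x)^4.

The EGF product rule gives c_6 = Σ_{k_1+k_2+k_3=6} C(6; k_1,k_2,k_3) · ∏ g_i(k_i), where (1+x)^6 gives the falling factorial (6)_k; (1+x)^3 gives the falling factorial (3)_k; (1+x)^4 gives the falling factorial (4)_k.
g_1(k) for k = 0…6: 1, 6, 30, 120, 360, 720, 720.
g_2(k) for k = 0…6: 1, 3, 6, 6, 0, 0, 0.
g_3(k) for k = 0…6: 1, 4, 12, 24, 24, 0, 0.
First combine the last two factors: h(k) = Σ_j C(k,j)·g_2(j)·g_3(k−j) for k = 0…6: 1, 7, 42, 210, 840, 2520, 5040.
c_6 = Σ_k C(6,k)·g_1(k)·h(6−k) = 1·1·5040 + 6·6·2520 + 15·30·840 + 20·120·210 + 15·360·42 + 6·720·7 + 1·720·1 = 5040 + 90720 + 378000 + 504000 + 226800 + 30240 + 720 = 1235520.

1235520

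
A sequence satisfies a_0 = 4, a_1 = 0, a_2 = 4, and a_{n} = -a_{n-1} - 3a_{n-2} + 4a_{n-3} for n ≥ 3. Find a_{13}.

-12992

The ordinary generating function has denominator 1 + y + 3y^2 - 4y^3.
Iterating the recurrence: a_0,…,a_{13} = 4, 0, 4, 12, -24, 4, 116, -224, -108, 1244, -1816, -2348, 12772, -12992.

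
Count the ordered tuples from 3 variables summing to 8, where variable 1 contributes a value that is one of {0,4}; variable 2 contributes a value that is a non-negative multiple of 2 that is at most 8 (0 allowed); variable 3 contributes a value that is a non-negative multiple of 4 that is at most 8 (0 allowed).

The generating function for the choices is (1 + q^4)·(1 + q^2 + q^4 + q^6 + q^8)·(1 + q^4 + q^8); the count is [q^8].
(1 + q^4) has coefficients 1,0,0,0,1 for degrees 0…4.
(1 + q^2 + q^4 + q^6 + q^8) has coefficients 1,0,1,0,1,0,1,0,1 for degrees 0…8.
Finally multiplying by (1 + q^4 + q^8), the product of all factors after the first has coefficients 1,0,1,0,2,0,2,0,3 for degrees 0…8.
[q^8] = 1·3 + 1·2 = 5.

5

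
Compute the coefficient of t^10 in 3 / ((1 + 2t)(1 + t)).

Partial fractions give a closed form: a_n = (6)·(-2)^n + (-3)·(-1)^n.
At n = 10: a_10 = 6141.

6141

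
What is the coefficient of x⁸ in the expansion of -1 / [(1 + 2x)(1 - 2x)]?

-256

The denominator gives the recurrence a_n = 4a_(n−2) for n ≥ 2; the numerator fixes a_0 = -1, a_1 = 0.
Iterating: -1, 0, -4, 0, -16, 0, -64, 0, -256, so a_8 = -256.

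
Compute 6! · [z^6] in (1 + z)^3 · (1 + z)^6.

The EGF product rule gives c_6 = Σ_{k_1+k_2=6} C(6; k_1,k_2) · ∏ g_i(k_i), where (1+z)^3 gives the falling factorial (3)_k; (1+z)^6 gives the falling factorial (6)_k.
g_1(k) for k = 0…6: 1, 3, 6, 6, 0, 0, 0.
g_2(k) for k = 0…6: 1, 6, 30, 120, 360, 720, 720.
c_6 = Σ_k C(6,k)·g_1(k)·g_2(6−k) = 1·1·720 + 6·3·720 + 15·6·360 + 20·6·120 = 720 + 12960 + 32400 + 14400 = 60480.

60480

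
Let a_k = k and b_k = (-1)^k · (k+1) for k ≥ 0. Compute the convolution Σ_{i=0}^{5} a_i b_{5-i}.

The convolution is the t^5 coefficient of A(t)B(t).
Σ = 0·(-6) + 1·5 + 2·(-4) + 3·3 + 4·(-2) + 5·1 = 3.

3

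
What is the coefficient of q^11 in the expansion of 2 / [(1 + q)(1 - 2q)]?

The denominator gives the recurrence a_n = a_(n−1) + 2a_(n−2) for n ≥ 2; the numerator fixes a_0 = 2, a_1 = 2.
Iterating: 2, 2, 6, 10, 22, 42, 86, 170, 342, 682, 1366, 2730, so a_11 = 2730.

2730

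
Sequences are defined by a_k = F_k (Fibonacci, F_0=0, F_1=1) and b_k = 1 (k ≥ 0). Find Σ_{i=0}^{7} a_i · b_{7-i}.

The convolution is the x^7 coefficient of A(x)B(x).
Σ = 0·1 + 1·1 + 1·1 + 2·1 + 3·1 + 5·1 + 8·1 + 13·1 = 33.

33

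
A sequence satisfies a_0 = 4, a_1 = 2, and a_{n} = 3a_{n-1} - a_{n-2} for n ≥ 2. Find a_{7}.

178

The ordinary generating function has denominator 1 - 3t + t^2.
Iterating the recurrence: a_0,…,a_{7} = 4, 2, 2, 4, 10, 26, 68, 178.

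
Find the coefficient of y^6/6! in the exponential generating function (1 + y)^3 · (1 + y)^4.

5040

The EGF product rule gives c_6 = Σ_{k_1+k_2=6} C(6; k_1,k_2) · ∏ g_i(k_i), where (1+y)^3 gives the falling factorial (3)_k; (1+y)^4 gives the falling factorial (4)_k.
g_1(k) for k = 0…6: 1, 3, 6, 6, 0, 0, 0.
g_2(k) for k = 0…6: 1, 4, 12, 24, 24, 0, 0.
c_6 = Σ_k C(6,k)·g_1(k)·g_2(6−k) = 15·6·24 + 20·6·24 = 2160 + 2880 = 5040.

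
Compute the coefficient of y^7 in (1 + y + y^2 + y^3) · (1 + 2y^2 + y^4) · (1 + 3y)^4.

742

(1 + y + y^2 + y^3) has coefficients 1,1,1,1 for degrees 0…3.
(1 + 2y^2 + y^4) has coefficients 1,0,2,0,1,0,0,0 for degrees 0…7.
Finally multiplying by (1 + 3y)^4, the product of all factors after the first has coefficients 1,12,56,132,190,228,216,108 for degrees 0…7.
[y^7] = 1·108 + 1·216 + 1·228 + 1·190 = 742.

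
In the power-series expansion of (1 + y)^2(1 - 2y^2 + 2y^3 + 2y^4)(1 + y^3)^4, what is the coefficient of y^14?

23

(1 + y)^2 has coefficients 1,2,1 for degrees 0…2.
(1 - 2y^2 + 2y^3 + 2y^4) has coefficients 1,0,-2,2,2,0,0,0,0,0,0,0,0,0,0 for degrees 0…14.
Finally multiplying by (1 + y^3)^4, the product of all factors after the first has coefficients 1,0,-2,6,2,-8,14,8,-12,16,12,-8,9,8,-2 for degrees 0…14.
[y^14] = 1·(-2) + 2·8 + 1·9 = 23.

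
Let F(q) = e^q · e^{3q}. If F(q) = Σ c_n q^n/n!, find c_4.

The EGF product rule gives c_4 = Σ_{k_1+k_2=4} C(4; k_1,k_2) · ∏ g_i(k_i), where e^q gives (1)^k; e^{3q} gives (3)^k.
g_1(k) for k = 0…4: 1, 1, 1, 1, 1.
g_2(k) for k = 0…4: 1, 3, 9, 27, 81.
c_4 = Σ_k C(4,k)·g_1(k)·g_2(4−k) = 1·1·81 + 4·1·27 + 6·1·9 + 4·1·3 + 1·1·1 = 81 + 108 + 54 + 12 + 1 = 256.

256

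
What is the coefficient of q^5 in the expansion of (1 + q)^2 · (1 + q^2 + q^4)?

2

(1 + q)^2 has coefficients 1,2,1 for degrees 0…2.
(1 + q^2 + q^4) has coefficients 1,0,1,0,1,0 for degrees 0…5.
[q^5] = 1·0 + 2·1 + 1·0 = 2.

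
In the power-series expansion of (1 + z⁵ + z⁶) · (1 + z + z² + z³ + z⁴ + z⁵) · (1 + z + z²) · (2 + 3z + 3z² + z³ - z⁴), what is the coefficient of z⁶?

(1 + z⁵ + z⁶) has coefficients 1,0,0,0,0,1,1 for degrees 0…6.
(1 + z + z² + z³ + z⁴ + z⁵) has coefficients 1,1,1,1,1,1,0 for degrees 0…6.
Multiplying by (1 + z + z²) gives running coefficients 1,2,3,3,3,3,2 for degrees 0…6.
Finally multiplying by (2 + 3z + 3z² + z³ - z⁴), the product of all factors after the first has coefficients 2,7,15,22,25,25,22 for degrees 0…6.
[z⁶] = 1·22 + 1·7 + 1·2 = 31.

31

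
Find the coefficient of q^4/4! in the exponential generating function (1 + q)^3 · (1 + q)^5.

The EGF product rule gives c_4 = Σ_{k_1+k_2=4} C(4; k_1,k_2) · ∏ g_i(k_i), where (1+q)^3 gives the falling factorial (3)_k; (1+q)^5 gives the falling factorial (5)_k.
g_1(k) for k = 0…4: 1, 3, 6, 6, 0.
g_2(k) for k = 0…4: 1, 5, 20, 60, 120.
c_4 = Σ_k C(4,k)·g_1(k)·g_2(4−k) = 1·1·120 + 4·3·60 + 6·6·20 + 4·6·5 = 120 + 720 + 720 + 120 = 1680.

1680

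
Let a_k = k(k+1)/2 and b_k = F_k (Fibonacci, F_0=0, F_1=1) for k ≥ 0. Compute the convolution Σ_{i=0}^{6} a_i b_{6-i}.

51

Write out a_i and b_{6-i} for i = 0,…,6 and sum the products.
Σ = 0·8 + 1·5 + 3·3 + 6·2 + 10·1 + 15·1 + 21·0 = 51.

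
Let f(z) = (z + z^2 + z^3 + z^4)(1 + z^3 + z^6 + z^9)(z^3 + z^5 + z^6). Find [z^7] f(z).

(z + z^2 + z^3 + z^4) has coefficients 0,1,1,1,1 for degrees 0…4.
(1 + z^3 + z^6 + z^9) has coefficients 1,0,0,1,0,0,1,0 for degrees 0…7.
Finally multiplying by (z^3 + z^5 + z^6), the product of all factors after the first has coefficients 0,0,0,1,0,1,2,0 for degrees 0…7.
[z^7] = 1·2 + 1·1 + 1·0 + 1·1 = 4.

4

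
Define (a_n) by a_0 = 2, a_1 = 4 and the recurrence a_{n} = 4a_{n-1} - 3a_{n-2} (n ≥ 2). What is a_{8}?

The ordinary generating function has denominator 1 - 4y + 3y^2.
Iterating the recurrence: a_0,…,a_{8} = 2, 4, 10, 28, 82, 244, 730, 2188, 6562.

6562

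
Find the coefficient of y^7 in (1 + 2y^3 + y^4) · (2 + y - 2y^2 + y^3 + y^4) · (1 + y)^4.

(1 + 2y^3 + y^4) has coefficients 1,0,0,2,1 for degrees 0…4.
(2 + y - 2y^2 + y^3 + y^4) has coefficients 2,1,-2,1,1,0,0,0 for degrees 0…7.
Finally multiplying by (1 + y)^4, the product of all factors after the first has coefficients 2,9,14,7,-1,3,8,5 for degrees 0…7.
[y^7] = 1·5 + 2·(-1) + 1·7 = 10.

10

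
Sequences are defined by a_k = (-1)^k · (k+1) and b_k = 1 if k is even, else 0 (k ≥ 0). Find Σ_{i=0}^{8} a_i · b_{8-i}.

25

This is [x^8] in the product of the two ordinary generating functions.
Σ = 1·1 − 2·0 + 3·1 − 4·0 + 5·1 − 6·0 + 7·1 − 8·0 + 9·1 = 25.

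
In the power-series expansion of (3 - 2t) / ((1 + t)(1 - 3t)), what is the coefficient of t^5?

Partial fractions give a closed form: a_n = (5/4)·(-1)^n + (7/4)·3^n.
At n = 5: a_5 = 424.

424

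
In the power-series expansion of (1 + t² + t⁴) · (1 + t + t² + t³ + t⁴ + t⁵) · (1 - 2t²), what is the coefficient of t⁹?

(1 + t² + t⁴) has coefficients 1,0,1,0,1 for degrees 0…4.
(1 + t + t² + t³ + t⁴ + t⁵) has coefficients 1,1,1,1,1,1,0,0,0,0 for degrees 0…9.
Finally multiplying by (1 - 2t²), the product of all factors after the first has coefficients 1,1,-1,-1,-1,-1,-2,-2,0,0 for degrees 0…9.
[t⁹] = 1·0 + 1·(-2) + 1·(-1) = -3.

-3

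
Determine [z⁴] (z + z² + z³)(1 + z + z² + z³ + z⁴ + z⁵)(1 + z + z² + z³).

(z + z² + z³) has coefficients 0,1,1,1 for degrees 0…3.
(1 + z + z² + z³ + z⁴ + z⁵) has coefficients 1,1,1,1,1 for degrees 0…4.
Finally multiplying by (1 + z + z² + z³), the product of all factors after the first has coefficients 1,2,3,4,4 for degrees 0…4.
[z⁴] = 1·4 + 1·3 + 1·2 = 9.

9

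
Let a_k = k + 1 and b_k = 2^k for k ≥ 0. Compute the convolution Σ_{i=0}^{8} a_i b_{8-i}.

1013

This is [x^8] in the product of the two ordinary generating functions.
Σ = 1·256 + 2·128 + 3·64 + 4·32 + 5·16 + 6·8 + 7·4 + 8·2 + 9·1 = 1013.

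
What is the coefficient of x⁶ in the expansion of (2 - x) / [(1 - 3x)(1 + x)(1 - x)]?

1367

Partial fractions give a closed form: a_n = (15/8)·3^n + (3/8)·(-1)^n + (-1/4)·1^n.
At n = 6: a_6 = 1367.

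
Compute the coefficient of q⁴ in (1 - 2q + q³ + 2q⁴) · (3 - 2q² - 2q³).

10

(1 - 2q + q³ + 2q⁴) has coefficients 1,-2,0,1,2 for degrees 0…4.
(3 - 2q² - 2q³) has coefficients 3,0,-2,-2,0 for degrees 0…4.
[q⁴] = 1·0 − 2·(-2) + 1·0 + 2·3 = 10.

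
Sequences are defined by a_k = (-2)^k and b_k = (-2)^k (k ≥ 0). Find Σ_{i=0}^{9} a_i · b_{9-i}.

-5120

The convolution is the t^9 coefficient of A(t)B(t).
Σ = 1·(-512) − 2·256 + 4·(-128) − 8·64 + 16·(-32) − 32·16 + 64·(-8) − 128·4 + 256·(-2) − 512·1 = -5120.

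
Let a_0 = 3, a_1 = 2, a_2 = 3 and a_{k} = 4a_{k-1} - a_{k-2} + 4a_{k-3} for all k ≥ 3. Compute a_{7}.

The ordinary generating function has denominator 1 - 4x + x^2 - 4x^3.
Iterating the recurrence: a_0,…,a_{7} = 3, 2, 3, 22, 93, 362, 1443, 5782.

5782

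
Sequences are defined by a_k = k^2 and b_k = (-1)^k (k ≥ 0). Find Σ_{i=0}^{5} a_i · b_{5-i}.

Write out a_i and b_{5-i} for i = 0,…,5 and sum the products.
Σ = 0·(-1) + 1·1 + 4·(-1) + 9·1 + 16·(-1) + 25·1 = 15.

15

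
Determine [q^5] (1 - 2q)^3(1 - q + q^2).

(1 - 2q)^3 has coefficients 1,-6,12,-8 for degrees 0…3.
(1 - q + q^2) has coefficients 1,-1,1,0,0,0 for degrees 0…5.
[q^5] = 1·0 − 6·0 + 12·0 − 8·1 = -8.

-8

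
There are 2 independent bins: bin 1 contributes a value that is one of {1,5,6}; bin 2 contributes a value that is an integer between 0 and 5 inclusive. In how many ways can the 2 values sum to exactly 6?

The generating function for the choices is (x + x^5 + x^6)·(1 + x + x^2 + x^3 + x^4 + x^5); the count is [x^6].
(x + x^5 + x^6) has coefficients 0,1,0,0,0,1,1 for degrees 0…6.
(1 + x + x^2 + x^3 + x^4 + x^5) has coefficients 1,1,1,1,1,1,0 for degrees 0…6.
[x^6] = 1·1 + 1·1 + 1·1 = 3.

3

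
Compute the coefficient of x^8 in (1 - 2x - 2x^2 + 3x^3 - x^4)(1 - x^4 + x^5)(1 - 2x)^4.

(1 - 2x - 2x^2 + 3x^3 - x^4) has coefficients 1,-2,-2,3,-1 for degrees 0…4.
(1 - x^4 + x^5) has coefficients 1,0,0,0,-1,1,0,0,0 for degrees 0…8.
Finally multiplying by (1 - 2x)^4, the product of all factors after the first has coefficients 1,-8,24,-32,15,9,-32,56,-48 for degrees 0…8.
[x^8] = 1·(-48) − 2·56 − 2·(-32) + 3·9 − 1·15 = -84.

-84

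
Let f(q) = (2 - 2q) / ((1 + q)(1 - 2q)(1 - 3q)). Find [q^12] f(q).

Partial fractions give a closed form: a_n = (1/3)·(-1)^n + (-4/3)·2^n + (3)·3^n.
At n = 12: a_12 = 1588862.

1588862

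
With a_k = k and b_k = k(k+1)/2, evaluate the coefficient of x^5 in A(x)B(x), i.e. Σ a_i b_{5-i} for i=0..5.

The convolution is the t^5 coefficient of A(t)B(t).
Σ = 0·15 + 1·10 + 2·6 + 3·3 + 4·1 + 5·0 = 35.

35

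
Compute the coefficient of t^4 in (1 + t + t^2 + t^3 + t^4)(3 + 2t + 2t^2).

(1 + t + t^2 + t^3 + t^4) has coefficients 1,1,1,1,1 for degrees 0…4.
(3 + 2t + 2t^2) has coefficients 3,2,2,0,0 for degrees 0…4.
[t^4] = 1·0 + 1·0 + 1·2 + 1·2 + 1·3 = 7.

7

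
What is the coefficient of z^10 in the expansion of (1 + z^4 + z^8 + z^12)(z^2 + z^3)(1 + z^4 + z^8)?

3

(1 + z^4 + z^8 + z^12) has coefficients 1,0,0,0,1,0,0,0,1,0,0 for degrees 0…10.
(z^2 + z^3) has coefficients 0,0,1,1,0,0,0,0,0,0,0 for degrees 0…10.
Finally multiplying by (1 + z^4 + z^8), the product of all factors after the first has coefficients 0,0,1,1,0,0,1,1,0,0,1 for degrees 0…10.
[z^10] = 1·1 + 1·1 + 1·1 = 3.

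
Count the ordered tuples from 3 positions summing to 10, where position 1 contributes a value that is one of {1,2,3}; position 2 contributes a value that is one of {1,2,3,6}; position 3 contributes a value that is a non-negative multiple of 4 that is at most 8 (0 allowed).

The generating function for the choices is (z + z² + z³)·(z + z² + z³ + z⁶)·(1 + z⁴ + z⁸); the count is [z¹⁰].
(z + z² + z³) has coefficients 0,1,1,1 for degrees 0…3.
(z + z² + z³ + z⁶) has coefficients 0,1,1,1,0,0,1,0,0,0,0 for degrees 0…10.
Finally multiplying by (1 + z⁴ + z⁸), the product of all factors after the first has coefficients 0,1,1,1,0,1,2,1,0,1,2 for degrees 0…10.
[z¹⁰] = 1·1 + 1·0 + 1·1 = 2.

2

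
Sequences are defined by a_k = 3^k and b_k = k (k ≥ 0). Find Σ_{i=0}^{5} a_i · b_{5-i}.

179

The convolution is the x^5 coefficient of A(x)B(x).
Σ = 1·5 + 3·4 + 9·3 + 27·2 + 81·1 + 243·0 = 179.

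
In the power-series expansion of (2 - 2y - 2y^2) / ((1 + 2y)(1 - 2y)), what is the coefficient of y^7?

The denominator gives the recurrence a_n = 4a_(n−2) for n ≥ 3; the numerator fixes a_0 = 2, a_1 = -2, a_2 = 6.
Iterating: 2, -2, 6, -8, 24, -32, 96, -128, so a_7 = -128.

-128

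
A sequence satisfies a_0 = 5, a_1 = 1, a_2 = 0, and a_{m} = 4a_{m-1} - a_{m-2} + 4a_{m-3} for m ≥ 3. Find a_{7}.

The ordinary generating function has denominator 1 - 4y + y^2 - 4y^3.
Iterating the recurrence: a_0,…,a_{7} = 5, 1, 0, 19, 80, 301, 1200, 4819.

4819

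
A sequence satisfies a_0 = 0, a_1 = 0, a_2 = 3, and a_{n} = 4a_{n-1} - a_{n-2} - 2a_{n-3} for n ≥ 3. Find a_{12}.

1183221

The ordinary generating function has denominator 1 - 4x + x^2 + 2x^3.
Iterating the recurrence: a_0,…,a_{12} = 0, 0, 3, 12, 45, 162, 579, 2064, 7353, 26190, 93279, 332220, 1183221.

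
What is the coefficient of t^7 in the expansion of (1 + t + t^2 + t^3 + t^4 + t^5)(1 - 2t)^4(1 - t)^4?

(1 + t + t^2 + t^3 + t^4 + t^5) has coefficients 1,1,1,1,1,1 for degrees 0…5.
(1 - 2t)^4 has coefficients 1,-8,24,-32,16,0,0,0 for degrees 0…7.
Finally multiplying by (1 - t)^4, the product of all factors after the first has coefficients 1,-12,62,-180,321,-360,248,-96 for degrees 0…7.
[t^7] = 1·(-96) + 1·248 + 1·(-360) + 1·321 + 1·(-180) + 1·62 = -5.

-5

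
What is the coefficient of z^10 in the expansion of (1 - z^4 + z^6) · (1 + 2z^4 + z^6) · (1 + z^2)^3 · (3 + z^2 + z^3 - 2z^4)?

(1 - z^4 + z^6) has coefficients 1,0,0,0,-1,0,1 for degrees 0…6.
(1 + 2z^4 + z^6) has coefficients 1,0,0,0,2,0,1,0,0,0,0 for degrees 0…10.
Multiplying by (1 + z^2)^3 gives running coefficients 1,0,3,0,5,0,8,0,9,0,5 for degrees 0…10.
Finally multiplying by (3 + z^2 + z^3 - 2z^4), the product of all factors after the first has coefficients 3,0,10,1,16,3,23,5,25,8,8 for degrees 0…10.
[z^10] = 1·8 − 1·23 + 1·16 = 1.

1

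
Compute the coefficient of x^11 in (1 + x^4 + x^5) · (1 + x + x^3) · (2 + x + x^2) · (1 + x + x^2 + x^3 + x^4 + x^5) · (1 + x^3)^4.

263

(1 + x^4 + x^5) has coefficients 1,0,0,0,1,1 for degrees 0…5.
(1 + x + x^3) has coefficients 1,1,0,1,0,0,0,0,0,0,0,0 for degrees 0…11.
Multiplying by (2 + x + x^2) gives running coefficients 2,3,2,3,1,1,0,0,0,0,0,0 for degrees 0…11.
Multiplying by (1 + x + x^2 + x^3 + x^4 + x^5) gives running coefficients 2,5,7,10,11,12,10,7,5,2,1,0 for degrees 0…11.
Finally multiplying by (1 + x^3)^4, the product of all factors after the first has coefficients 2,5,7,18,31,40,62,81,95,110,115,120 for degrees 0…11.
[x^11] = 1·120 + 1·81 + 1·62 = 263.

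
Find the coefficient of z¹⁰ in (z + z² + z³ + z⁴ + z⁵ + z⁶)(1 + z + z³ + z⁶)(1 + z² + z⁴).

(z + z² + z³ + z⁴ + z⁵ + z⁶) has coefficients 0,1,1,1,1,1,1 for degrees 0…6.
(1 + z + z³ + z⁶) has coefficients 1,1,0,1,0,0,1,0,0,0,0 for degrees 0…10.
Finally multiplying by (1 + z² + z⁴), the product of all factors after the first has coefficients 1,1,1,2,1,2,1,1,1,0,1 for degrees 0…10.
[z¹⁰] = 1·0 + 1·1 + 1·1 + 1·1 + 1·2 + 1·1 = 6.

6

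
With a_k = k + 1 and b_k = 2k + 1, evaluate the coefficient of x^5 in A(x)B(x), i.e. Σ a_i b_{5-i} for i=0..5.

91

This is [x^5] in the product of the two ordinary generating functions.
Σ = 1·11 + 2·9 + 3·7 + 4·5 + 5·3 + 6·1 = 91.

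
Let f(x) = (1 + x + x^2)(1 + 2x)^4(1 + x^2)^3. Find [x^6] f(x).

332

(1 + x + x^2) has coefficients 1,1,1 for degrees 0…2.
(1 + 2x)^4 has coefficients 1,8,24,32,16,0,0 for degrees 0…6.
Finally multiplying by (1 + x^2)^3, the product of all factors after the first has coefficients 1,8,27,56,91,120,121 for degrees 0…6.
[x^6] = 1·121 + 1·120 + 1·91 = 332.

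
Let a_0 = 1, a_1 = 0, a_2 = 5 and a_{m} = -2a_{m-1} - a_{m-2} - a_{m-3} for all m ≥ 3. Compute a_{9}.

-273

The ordinary generating function has denominator 1 + 2y + y^2 + y^3.
Iterating the recurrence: a_0,…,a_{9} = 1, 0, 5, -11, 17, -28, 50, -89, 156, -273.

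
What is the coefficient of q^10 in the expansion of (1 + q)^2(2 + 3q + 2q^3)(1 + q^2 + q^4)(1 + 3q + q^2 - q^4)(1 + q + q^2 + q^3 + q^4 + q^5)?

(1 + q)^2 has coefficients 1,2,1 for degrees 0…2.
(2 + 3q + 2q^3) has coefficients 2,3,0,2,0,0,0,0,0,0,0 for degrees 0…10.
Multiplying by (1 + q^2 + q^4) gives running coefficients 2,3,2,5,2,5,0,2,0,0,0 for degrees 0…10.
Multiplying by (1 + 3q + q^2 - q^4) gives running coefficients 2,9,13,14,17,13,15,2,4,-3,0 for degrees 0…10.
Finally multiplying by (1 + q + q^2 + q^3 + q^4 + q^5), the product of all factors after the first has coefficients 2,11,24,38,55,68,81,74,65,48,31 for degrees 0…10.
[q^10] = 1·31 + 2·48 + 1·65 = 192.

192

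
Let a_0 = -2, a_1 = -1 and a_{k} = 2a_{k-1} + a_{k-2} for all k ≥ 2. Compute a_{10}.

-4348

The ordinary generating function has denominator 1 - 2z - z^2.
Iterating the recurrence: a_0,…,a_{10} = -2, -1, -4, -9, -22, -53, -128, -309, -746, -1801, -4348.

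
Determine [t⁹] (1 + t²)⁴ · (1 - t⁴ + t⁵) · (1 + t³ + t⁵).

(1 + t²)⁴ has coefficients 1,0,4,0,6,0,4,0,1 for degrees 0…8.
(1 - t⁴ + t⁵) has coefficients 1,0,0,0,-1,1,0,0,0,0 for degrees 0…9.
Finally multiplying by (1 + t³ + t⁵), the product of all factors after the first has coefficients 1,0,0,1,-1,2,0,-1,1,-1 for degrees 0…9.
[t⁹] = 1·(-1) + 4·(-1) + 6·2 + 4·1 + 1·0 = 11.

11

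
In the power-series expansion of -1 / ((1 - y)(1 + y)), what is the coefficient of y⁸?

The denominator gives the recurrence a_n = a_(n−2) for n ≥ 2; the numerator fixes a_0 = -1, a_1 = 0.
Iterating: -1, 0, -1, 0, -1, 0, -1, 0, -1, so a_8 = -1.

-1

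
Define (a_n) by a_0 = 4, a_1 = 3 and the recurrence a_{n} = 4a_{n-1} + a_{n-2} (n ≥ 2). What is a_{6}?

5096

The ordinary generating function has denominator 1 - 4y - y^2.
Iterating the recurrence: a_0,…,a_{6} = 4, 3, 16, 67, 284, 1203, 5096.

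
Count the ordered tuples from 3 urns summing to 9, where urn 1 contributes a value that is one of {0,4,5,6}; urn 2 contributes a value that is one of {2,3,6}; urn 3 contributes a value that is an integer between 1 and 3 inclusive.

The generating function for the choices is (1 + t^4 + t^5 + t^6)·(t^2 + t^3 + t^6)·(t + t^2 + t^3); the count is [t^9].
(1 + t^4 + t^5 + t^6) has coefficients 1,0,0,0,1,1,1 for degrees 0…6.
(t^2 + t^3 + t^6) has coefficients 0,0,1,1,0,0,1,0,0,0 for degrees 0…9.
Finally multiplying by (t + t^2 + t^3), the product of all factors after the first has coefficients 0,0,0,1,2,2,1,1,1,1 for degrees 0…9.
[t^9] = 1·1 + 1·2 + 1·2 + 1·1 = 6.

6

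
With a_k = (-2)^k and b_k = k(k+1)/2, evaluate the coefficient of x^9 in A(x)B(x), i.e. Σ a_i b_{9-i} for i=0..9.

93

The convolution is the t^9 coefficient of A(t)B(t).
Σ = 1·45 − 2·36 + 4·28 − 8·21 + 16·15 − 32·10 + 64·6 − 128·3 + 256·1 − 512·0 = 93.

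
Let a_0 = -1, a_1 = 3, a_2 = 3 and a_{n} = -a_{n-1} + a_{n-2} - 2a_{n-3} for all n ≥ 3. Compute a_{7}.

21

The ordinary generating function has denominator 1 + q - q^2 + 2q^3.
Iterating the recurrence: a_0,…,a_{7} = -1, 3, 3, 2, -5, 1, -10, 21.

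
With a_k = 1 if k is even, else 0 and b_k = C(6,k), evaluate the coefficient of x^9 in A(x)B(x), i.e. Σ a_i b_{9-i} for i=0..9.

32

This is [x^9] in the product of the two ordinary generating functions.
Σ = 1·0 + 0·0 + 1·0 + 0·1 + 1·6 + 0·15 + 1·20 + 0·15 + 1·6 + 0·1 = 32.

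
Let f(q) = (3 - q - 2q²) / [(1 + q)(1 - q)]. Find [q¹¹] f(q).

-1

The denominator gives the recurrence a_n = a_(n−2) for n ≥ 3; the numerator fixes a_0 = 3, a_1 = -1, a_2 = 1.
Iterating: 3, -1, 1, -1, 1, -1, 1, -1, 1, -1, 1, -1, so a_11 = -1.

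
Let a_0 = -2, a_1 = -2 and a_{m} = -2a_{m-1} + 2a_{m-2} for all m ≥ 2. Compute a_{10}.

The ordinary generating function has denominator 1 + 2t - 2t^2.
Iterating the recurrence: a_0,…,a_{10} = -2, -2, 0, -4, 8, -24, 64, -176, 480, -1312, 3584.

3584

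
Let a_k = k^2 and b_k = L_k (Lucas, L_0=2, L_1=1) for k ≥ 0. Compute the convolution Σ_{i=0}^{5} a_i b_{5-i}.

116

The convolution is the t^5 coefficient of A(t)B(t).
Σ = 0·11 + 1·7 + 4·4 + 9·3 + 16·1 + 25·2 = 116.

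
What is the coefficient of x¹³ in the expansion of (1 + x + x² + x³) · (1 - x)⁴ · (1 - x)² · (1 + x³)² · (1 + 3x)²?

(1 + x + x² + x³) has coefficients 1,1,1,1 for degrees 0…3.
(1 - x)⁴ has coefficients 1,-4,6,-4,1,0,0,0,0,0,0,0,0,0 for degrees 0…13.
Multiplying by (1 - x)² gives running coefficients 1,-6,15,-20,15,-6,1,0,0,0,0,0,0,0 for degrees 0…13.
Multiplying by (1 + x³)² gives running coefficients 1,-6,15,-18,3,24,-38,24,3,-18,15,-6,1,0 for degrees 0…13.
Finally multiplying by (1 + 3x)², the product of all factors after the first has coefficients 1,0,-12,18,30,-120,133,12,-195,216,-66,-78,100,-48 for degrees 0…13.
[x¹³] = 1·(-48) + 1·100 + 1·(-78) + 1·(-66) = -92.

-92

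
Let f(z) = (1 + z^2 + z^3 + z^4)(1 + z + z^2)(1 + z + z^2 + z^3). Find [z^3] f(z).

(1 + z^2 + z^3 + z^4) has coefficients 1,0,1,1 for degrees 0…3.
(1 + z + z^2) has coefficients 1,1,1,0 for degrees 0…3.
Finally multiplying by (1 + z + z^2 + z^3), the product of all factors after the first has coefficients 1,2,3,3 for degrees 0…3.
[z^3] = 1·3 + 1·2 + 1·1 = 6.

6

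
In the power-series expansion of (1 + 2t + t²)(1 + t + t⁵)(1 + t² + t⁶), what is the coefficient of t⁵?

(1 + 2t + t²) has coefficients 1,2,1 for degrees 0…2.
(1 + t + t⁵) has coefficients 1,1,0,0,0,1 for degrees 0…5.
Finally multiplying by (1 + t² + t⁶), the product of all factors after the first has coefficients 1,1,1,1,0,1 for degrees 0…5.
[t⁵] = 1·1 + 2·0 + 1·1 = 2.

2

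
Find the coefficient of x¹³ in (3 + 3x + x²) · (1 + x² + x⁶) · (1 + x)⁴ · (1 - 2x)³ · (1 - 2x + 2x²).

98

(3 + 3x + x²) has coefficients 3,3,1 for degrees 0…2.
(1 + x² + x⁶) has coefficients 1,0,1,0,0,0,1,0,0,0,0,0,0,0 for degrees 0…13.
Multiplying by (1 + x)⁴ gives running coefficients 1,4,7,8,7,4,2,4,6,4,1,0,0,0 for degrees 0…13.
Multiplying by (1 - 2x)³ gives running coefficients 1,-2,-5,6,11,2,-2,-16,-26,0,17,-6,-20,-8 for degrees 0…13.
Finally multiplying by (1 - 2x + 2x²), the product of all factors after the first has coefficients 1,-4,1,12,-11,-8,16,-8,2,20,-35,-40,26,20 for degrees 0…13.
[x¹³] = 3·20 + 3·26 + 1·(-40) = 98.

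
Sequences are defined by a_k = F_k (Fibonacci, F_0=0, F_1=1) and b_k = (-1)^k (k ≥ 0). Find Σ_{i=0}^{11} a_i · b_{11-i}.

56

The convolution is the t^11 coefficient of A(t)B(t).
Σ = 0·(-1) + 1·1 + 1·(-1) + 2·1 + 3·(-1) + 5·1 + 8·(-1) + 13·1 + 21·(-1) + 34·1 + 55·(-1) + 89·1 = 56.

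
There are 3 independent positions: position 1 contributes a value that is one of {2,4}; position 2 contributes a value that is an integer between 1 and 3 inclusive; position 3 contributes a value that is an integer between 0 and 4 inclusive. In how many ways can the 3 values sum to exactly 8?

The generating function for the choices is (y^2 + y^4)·(y + y^2 + y^3)·(1 + y + y^2 + y^3 + y^4); the count is [y^8].
(y^2 + y^4) has coefficients 0,0,1,0,1 for degrees 0…4.
(y + y^2 + y^3) has coefficients 0,1,1,1,0,0,0,0,0 for degrees 0…8.
Finally multiplying by (1 + y + y^2 + y^3 + y^4), the product of all factors after the first has coefficients 0,1,2,3,3,3,2,1,0 for degrees 0…8.
[y^8] = 1·2 + 1·3 = 5.

5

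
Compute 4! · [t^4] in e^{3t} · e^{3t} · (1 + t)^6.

The EGF product rule gives c_4 = Σ_{k_1+k_2+k_3=4} C(4; k_1,k_2,k_3) · ∏ g_i(k_i), where e^{3t} gives (3)^k; e^{3t} gives (3)^k; (1+t)^6 gives the falling factorial (6)_k.
g_1(k) for k = 0…4: 1, 3, 9, 27, 81.
g_2(k) for k = 0…4: 1, 3, 9, 27, 81.
g_3(k) for k = 0…4: 1, 6, 30, 120, 360.
First combine the last two factors: h(k) = Σ_j C(k,j)·g_2(j)·g_3(k−j) for k = 0…4: 1, 9, 75, 579, 4149.
c_4 = Σ_k C(4,k)·g_1(k)·h(4−k) = 1·1·4149 + 4·3·579 + 6·9·75 + 4·27·9 + 1·81·1 = 4149 + 6948 + 4050 + 972 + 81 = 16200.

16200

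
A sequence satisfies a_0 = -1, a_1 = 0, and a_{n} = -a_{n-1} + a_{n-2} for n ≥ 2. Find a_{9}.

21

The ordinary generating function has denominator 1 + q - q^2.
Iterating the recurrence: a_0,…,a_{9} = -1, 0, -1, 1, -2, 3, -5, 8, -13, 21.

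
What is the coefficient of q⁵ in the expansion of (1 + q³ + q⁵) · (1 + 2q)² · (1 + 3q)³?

176

(1 + q³ + q⁵) has coefficients 1,0,0,1,0,1 for degrees 0…5.
(1 + 2q)² has coefficients 1,4,4,0,0,0 for degrees 0…5.
Finally multiplying by (1 + 3q)³, the product of all factors after the first has coefficients 1,13,67,171,216,108 for degrees 0…5.
[q⁵] = 1·108 + 1·67 + 1·1 = 176.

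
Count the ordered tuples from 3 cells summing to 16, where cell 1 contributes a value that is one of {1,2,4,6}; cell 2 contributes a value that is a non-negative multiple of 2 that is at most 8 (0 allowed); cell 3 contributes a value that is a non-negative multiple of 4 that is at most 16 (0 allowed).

The generating function for the choices is (t + t^2 + t^4 + t^6)·(1 + t^2 + t^4 + t^6 + t^8)·(1 + t^4 + t^8 + t^12 + t^16); the count is [t^16].
(t + t^2 + t^4 + t^6) has coefficients 0,1,1,0,1,0,1 for degrees 0…6.
(1 + t^2 + t^4 + t^6 + t^8) has coefficients 1,0,1,0,1,0,1,0,1,0,0,0,0,0,0,0,0 for degrees 0…16.
Finally multiplying by (1 + t^4 + t^8 + t^12 + t^16), the product of all factors after the first has coefficients 1,0,1,0,2,0,2,0,3,0,2,0,3,0,2,0,3 for degrees 0…16.
[t^16] = 1·0 + 1·2 + 1·3 + 1·2 = 7.

7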